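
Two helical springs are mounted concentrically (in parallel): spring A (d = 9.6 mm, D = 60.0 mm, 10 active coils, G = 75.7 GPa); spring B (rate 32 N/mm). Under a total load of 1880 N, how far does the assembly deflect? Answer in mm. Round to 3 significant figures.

k_A = Gd⁴/(8D³N_a) = (75.7×10³)(9.6⁴)/(8·60.0³·10) = 37.208 N/mm
Parallel: k_eq = 37.208 + 32 = 69.208 N/mm
δ = F/k_eq = 1880/69.208 = 27.164 mm

27.2 mm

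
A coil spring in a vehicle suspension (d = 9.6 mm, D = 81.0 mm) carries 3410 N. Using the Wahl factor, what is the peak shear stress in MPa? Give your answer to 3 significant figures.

Spring index C = D/d = 81.0/9.6 = 8.4375
K_W = (4C−1)/(4C−4) + 0.615/C = 32.750/29.750 + 0.0729 = 1.1737
τ₀ = 8FD/(πd³) = 8·3410·81.0/(π·9.6³) = 2.20968e+06/2779.5 = 795 MPa
τ_max = K·τ₀ = 1.1737 × 795 = 933.11 MPa

933 MPa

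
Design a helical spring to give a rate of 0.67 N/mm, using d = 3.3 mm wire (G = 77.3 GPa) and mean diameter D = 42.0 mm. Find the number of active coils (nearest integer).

N_a = Gd⁴/(8D³k) = (77.3×10³ × 3.3⁴)/(8 × 42.0³ × 0.67)
    = 9.16717e+06 / 397112 = 23.08 → 23 coils

23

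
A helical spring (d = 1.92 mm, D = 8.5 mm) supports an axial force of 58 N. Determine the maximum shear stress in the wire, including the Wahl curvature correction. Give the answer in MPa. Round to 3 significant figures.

Spring index C = D/d = 8.5/1.92 = 4.4271
K_W = (4C−1)/(4C−4) + 0.615/C = 16.708/13.708 + 0.1389 = 1.3578
τ₀ = 8FD/(πd³) = 8·58·8.5/(π·1.92³) = 3944/22.236 = 177.37 MPa
τ_max = K·τ₀ = 1.3578 × 177.37 = 240.83 MPa

241 MPa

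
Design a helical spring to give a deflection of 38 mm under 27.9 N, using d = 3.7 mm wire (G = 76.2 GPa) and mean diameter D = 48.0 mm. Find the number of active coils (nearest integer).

Required rate k = F/δ = 27.9/38 = 0.73421 N/mm
N_a = Gd⁴/(8D³k) = (76.2×10³ × 3.7⁴)/(8 × 48.0³ × 0.73421)
    = 1.42811e+07 / 649582 = 21.99 → 22 coils

22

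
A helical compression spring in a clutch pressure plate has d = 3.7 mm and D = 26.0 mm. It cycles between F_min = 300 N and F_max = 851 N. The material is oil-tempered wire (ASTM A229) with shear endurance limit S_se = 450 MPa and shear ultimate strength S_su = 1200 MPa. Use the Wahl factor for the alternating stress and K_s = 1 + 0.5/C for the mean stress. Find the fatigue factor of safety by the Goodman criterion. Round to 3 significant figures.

C = D/d = 26.0/3.7 = 7.0270; K_W = (4C−1)/(4C−4)+0.615/C = 1.2120; K_s = 1+0.5/C = 1.0712
F_a = (F_max−F_min)/2 = 275.5 N; F_m = (F_max+F_min)/2 = 575.5 N
τ_a = K_W·8F_aD/(πd³) = 1.2120 × 360.11 = 436.43 MPa
τ_m = K_s·8F_mD/(πd³) = 1.0712 × 752.24 = 805.76 MPa
Goodman: 1/n_f = τ_a/S_se + τ_m/S_su = 436.43/450 + 805.76/1200 = 0.96985 + 0.67147 = 1.6413
n_f = 1/1.6413 = 0.6093

0.609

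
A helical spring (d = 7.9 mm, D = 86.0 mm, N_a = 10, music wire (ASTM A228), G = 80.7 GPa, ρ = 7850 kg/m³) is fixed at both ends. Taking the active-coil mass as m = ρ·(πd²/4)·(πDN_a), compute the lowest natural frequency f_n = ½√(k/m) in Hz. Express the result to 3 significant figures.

k = Gd⁴/(8D³N_a) = (80.7×10³)(7.9⁴)/(8·86.0³·10) = 6.1773 N/mm = 6177.3 N/m
Wire length L = πDN_a = π·86.0·10 = 2701.8 mm
m = ρ·(πd²/4)·L = 7850 × 49.017×10⁻⁶ m² × 2.7018 m = 1.0396 kg
f_n = ½√(k/m) = 0.5·√(6177.3/1.0396) = 0.5·√(5942) = 38.542 Hz

38.5 Hz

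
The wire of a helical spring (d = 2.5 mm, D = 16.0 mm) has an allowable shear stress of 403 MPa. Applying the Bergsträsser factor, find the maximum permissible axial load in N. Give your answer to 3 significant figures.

C = D/d = 16.0/2.5 = 6.4000
K_B = (4C+2)/(4C−3) = 27.600/22.600 = 1.2212
τ_max = K·8FD/(πd³) → F_max = τ_allow·πd³/(8DK)
F_max = 403·π·2.5³/(8·16.0·1.2212) = 19782/156.32 = 126.55 N

127 N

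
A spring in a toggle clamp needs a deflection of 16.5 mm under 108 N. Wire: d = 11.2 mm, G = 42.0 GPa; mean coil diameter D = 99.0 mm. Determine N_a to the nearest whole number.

13

Required rate k = F/δ = 108/16.5 = 6.5455 N/mm
N_a = Gd⁴/(8D³k) = (42.0×10³ × 11.2⁴)/(8 × 99.0³ × 6.5455)
    = 6.60878e+08 / 5.08084e+07 = 13.01 → 13 coils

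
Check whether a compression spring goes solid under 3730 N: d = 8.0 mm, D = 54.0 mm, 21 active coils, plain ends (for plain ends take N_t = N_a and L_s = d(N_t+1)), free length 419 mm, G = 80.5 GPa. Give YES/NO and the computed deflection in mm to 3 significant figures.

YES, δ = 299 mm

k = Gd⁴/(8D³N_a) = (80.5×10³)(8.0⁴)/(8·54.0³·21) = 12.464 N/mm
N_t = 21; L_s = 8.0·22 = 176 mm; δ_solid = L₀ − L_s = 419 − 176 = 243 mm
δ = F/k = 3730/12.464 = 299.26 mm
δ ≥ δ_solid → spring goes solid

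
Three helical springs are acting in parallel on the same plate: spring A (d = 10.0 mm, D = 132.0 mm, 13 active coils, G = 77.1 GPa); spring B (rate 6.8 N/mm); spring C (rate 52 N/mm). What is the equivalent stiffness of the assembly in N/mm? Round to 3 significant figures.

62.0 N/mm

k_A = Gd⁴/(8D³N_a) = (77.1×10³)(10.0⁴)/(8·132.0³·13) = 3.2233 N/mm
Parallel: k_eq = 3.2233 + 6.8 + 52 = 62.023 N/mm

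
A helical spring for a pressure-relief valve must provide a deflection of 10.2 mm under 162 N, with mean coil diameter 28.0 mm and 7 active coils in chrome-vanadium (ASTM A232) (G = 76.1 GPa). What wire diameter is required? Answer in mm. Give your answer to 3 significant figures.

Required rate k = F/δ = 162/10.2 = 15.882 N/mm
d = (8D³N_a·k / G)^(1/4) = (8·28.0³·7·15.882 / (76.1×10³))^0.25
  = (256.56)^0.25 = 4.0022 mm

4.00 mm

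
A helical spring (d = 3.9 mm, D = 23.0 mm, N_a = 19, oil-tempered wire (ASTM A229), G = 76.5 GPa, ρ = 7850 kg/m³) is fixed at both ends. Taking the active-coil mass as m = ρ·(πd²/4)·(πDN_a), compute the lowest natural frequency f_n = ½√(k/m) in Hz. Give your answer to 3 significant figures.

136 Hz

k = Gd⁴/(8D³N_a) = (76.5×10³)(3.9⁴)/(8·23.0³·19) = 9.5696 N/mm = 9569.6 N/m
Wire length L = πDN_a = π·23.0·19 = 1372.9 mm
m = ρ·(πd²/4)·L = 7850 × 11.946×10⁻⁶ m² × 1.3729 m = 0.12874 kg
f_n = ½√(k/m) = 0.5·√(9569.6/0.12874) = 0.5·√(74331) = 136.32 Hz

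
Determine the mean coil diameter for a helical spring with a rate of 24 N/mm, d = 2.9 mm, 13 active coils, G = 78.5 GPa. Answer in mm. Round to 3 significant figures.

D = (Gd⁴/(8N_a·k))^(1/3) = (78.5×10³·2.9⁴/(8·13·24))^(1/3)
  = (2224.42)^(1/3) = 13.0539 mm

13.1 mm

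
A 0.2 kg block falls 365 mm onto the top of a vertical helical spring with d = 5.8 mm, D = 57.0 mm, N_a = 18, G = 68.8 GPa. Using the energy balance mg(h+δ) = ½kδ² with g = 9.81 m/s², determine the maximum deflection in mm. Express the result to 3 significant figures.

k = Gd⁴/(8D³N_a) = (68.8×10³)(5.8⁴)/(8·57.0³·18) = 2.9195 N/mm
W = mg = 0.2 × 9.81 = 1.962 N
½kδ² − Wδ − Wh = 0 → δ = (W + √(W² + 2kWh))/k
δ = (1.962 + √(3.8494 + 4181.53))/2.9195 = (1.962 + 64.695)/2.9195 = 22.831 mm

22.8 mm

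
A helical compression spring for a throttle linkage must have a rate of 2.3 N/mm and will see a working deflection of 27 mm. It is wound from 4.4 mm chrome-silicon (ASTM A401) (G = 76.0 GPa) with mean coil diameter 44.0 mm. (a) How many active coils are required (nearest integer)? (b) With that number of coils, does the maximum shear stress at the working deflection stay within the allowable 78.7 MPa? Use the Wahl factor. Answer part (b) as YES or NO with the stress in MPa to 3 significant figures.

(a) 18 coils; (b) NO, τ_max = 94.4 MPa

N_a = Gd⁴/(8D³k) = (76.0×10³)(4.4⁴)/(8·44.0³·2.3) = 18.17 → N_a = 18
Actual rate k = Gd⁴/(8D³·18) = 2.3222 N/mm
Working load F = kδ = 2.3222·27 = 62.7 N
C = 44.0/4.4 = 10.0000; K_W = (4C−1)/(4C−4)+0.615/C = 1.1448
τ_max = K_W·8FD/(πd³) = 1.1448·82.471 = 94.416 MPa
τ_max > 78.7 MPa → exceeds allowable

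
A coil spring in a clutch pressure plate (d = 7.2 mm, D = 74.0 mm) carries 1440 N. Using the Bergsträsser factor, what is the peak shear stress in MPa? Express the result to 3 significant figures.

Spring index C = D/d = 74.0/7.2 = 10.2778
K_B = (4C+2)/(4C−3) = 43.111/38.111 = 1.1312
τ₀ = 8FD/(πd³) = 8·1440·74.0/(π·7.2³) = 852480/1172.6 = 727 MPa
τ_max = K·τ₀ = 1.1312 × 727 = 822.38 MPa

822 MPa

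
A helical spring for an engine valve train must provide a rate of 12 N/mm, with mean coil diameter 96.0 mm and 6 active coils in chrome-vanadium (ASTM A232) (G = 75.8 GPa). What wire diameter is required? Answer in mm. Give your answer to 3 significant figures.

d = (8D³N_a·k / G)^(1/4) = (8·96.0³·6·12 / (75.8×10³))^0.25
  = (6723.1)^0.25 = 9.0551 mm

9.06 mm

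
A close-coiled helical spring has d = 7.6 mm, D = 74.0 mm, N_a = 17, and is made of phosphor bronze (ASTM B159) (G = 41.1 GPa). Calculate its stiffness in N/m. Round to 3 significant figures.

k = Gd⁴/(8D³N_a) = (41.1×10³ × 7.6⁴) / (8 × 74.0³ × 17)
  = 1.37119e+08 / 5.51105e+07 = 2.4881 N/mm = 2488.1 N/m

2490 N/m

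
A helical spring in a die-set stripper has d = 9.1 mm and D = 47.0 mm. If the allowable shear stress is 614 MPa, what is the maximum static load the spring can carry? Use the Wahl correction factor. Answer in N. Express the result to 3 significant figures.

2980 N

C = D/d = 47.0/9.1 = 5.1648
K_W = (4C−1)/(4C−4) + 0.615/C = 19.659/16.659 + 0.1191 = 1.2992
τ_max = K·8FD/(πd³) → F_max = τ_allow·πd³/(8DK)
F_max = 614·π·9.1³/(8·47.0·1.2992) = 1.4536e+06/488.48 = 2975.7 N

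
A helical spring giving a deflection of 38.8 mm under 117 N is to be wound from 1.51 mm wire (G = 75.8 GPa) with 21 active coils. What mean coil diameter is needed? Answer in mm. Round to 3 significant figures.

Required rate k = F/δ = 117/38.8 = 3.0155 N/mm
D = (Gd⁴/(8N_a·k))^(1/3) = (75.8×10³·1.51⁴/(8·21·3.0155))^(1/3)
  = (777.882)^(1/3) = 9.1968 mm

9.20 mm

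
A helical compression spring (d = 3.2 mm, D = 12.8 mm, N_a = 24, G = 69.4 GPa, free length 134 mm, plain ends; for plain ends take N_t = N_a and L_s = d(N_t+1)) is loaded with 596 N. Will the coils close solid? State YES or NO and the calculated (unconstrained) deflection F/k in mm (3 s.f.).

k = Gd⁴/(8D³N_a) = (69.4×10³)(3.2⁴)/(8·12.8³·24) = 18.073 N/mm
N_t = 24; L_s = 3.2·25 = 80 mm; δ_solid = L₀ − L_s = 134 − 80 = 54 mm
δ = F/k = 596/18.073 = 32.978 mm
δ < δ_solid → spring does not go solid

NO, δ = 33.0 mm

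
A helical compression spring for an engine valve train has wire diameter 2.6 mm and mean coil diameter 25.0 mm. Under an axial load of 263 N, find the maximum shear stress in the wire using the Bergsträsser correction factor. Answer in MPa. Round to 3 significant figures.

1090 MPa

Spring index C = D/d = 25.0/2.6 = 9.6154
K_B = (4C+2)/(4C−3) = 40.462/35.462 = 1.1410
τ₀ = 8FD/(πd³) = 8·263·25.0/(π·2.6³) = 52600/55.217 = 952.61 MPa
τ_max = K·τ₀ = 1.1410 × 952.61 = 1086.9 MPa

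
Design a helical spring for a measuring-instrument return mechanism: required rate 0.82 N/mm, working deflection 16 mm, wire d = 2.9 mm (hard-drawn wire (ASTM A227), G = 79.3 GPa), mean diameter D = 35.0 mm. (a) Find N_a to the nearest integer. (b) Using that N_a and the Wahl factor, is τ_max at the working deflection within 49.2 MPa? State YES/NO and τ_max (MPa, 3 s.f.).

(a) 20 coils; (b) NO, τ_max = 53.5 MPa

N_a = Gd⁴/(8D³k) = (79.3×10³)(2.9⁴)/(8·35.0³·0.82) = 19.94 → N_a = 20
Actual rate k = Gd⁴/(8D³·20) = 0.8176 N/mm
Working load F = kδ = 0.8176·16 = 13.082 N
C = 35.0/2.9 = 12.0690; K_W = (4C−1)/(4C−4)+0.615/C = 1.1187
τ_max = K_W·8FD/(πd³) = 1.1187·47.805 = 53.48 MPa
τ_max > 49.2 MPa → exceeds allowable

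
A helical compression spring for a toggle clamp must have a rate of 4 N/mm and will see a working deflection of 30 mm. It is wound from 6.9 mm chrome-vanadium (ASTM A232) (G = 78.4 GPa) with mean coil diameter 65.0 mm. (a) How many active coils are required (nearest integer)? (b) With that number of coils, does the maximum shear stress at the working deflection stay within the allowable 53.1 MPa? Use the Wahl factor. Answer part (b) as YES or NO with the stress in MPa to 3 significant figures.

(a) 20 coils; (b) NO, τ_max = 70.6 MPa

N_a = Gd⁴/(8D³k) = (78.4×10³)(6.9⁴)/(8·65.0³·4) = 20.22 → N_a = 20
Actual rate k = Gd⁴/(8D³·20) = 4.0444 N/mm
Working load F = kδ = 4.0444·30 = 121.33 N
C = 65.0/6.9 = 9.4203; K_W = (4C−1)/(4C−4)+0.615/C = 1.1544
τ_max = K_W·8FD/(πd³) = 1.1544·61.134 = 70.57 MPa
τ_max > 53.1 MPa → exceeds allowable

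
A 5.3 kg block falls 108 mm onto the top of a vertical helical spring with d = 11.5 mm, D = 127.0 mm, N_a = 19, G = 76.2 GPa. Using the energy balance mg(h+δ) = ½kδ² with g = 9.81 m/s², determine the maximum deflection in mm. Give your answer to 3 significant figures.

64.8 mm

k = Gd⁴/(8D³N_a) = (76.2×10³)(11.5⁴)/(8·127.0³·19) = 4.2805 N/mm
W = mg = 5.3 × 9.81 = 51.993 N
½kδ² − Wδ − Wh = 0 → δ = (W + √(W² + 2kWh))/k
δ = (51.993 + √(2703.3 + 48071.8))/4.2805 = (51.993 + 225.33)/4.2805 = 64.789 mm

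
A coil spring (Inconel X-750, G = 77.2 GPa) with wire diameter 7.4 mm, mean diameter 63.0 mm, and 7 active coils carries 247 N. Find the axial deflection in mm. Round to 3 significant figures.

14.9 mm

k = Gd⁴/(8D³N_a) = (77.2×10³)(7.4⁴)/(8·63.0³·7) = 16.532 N/mm
δ = F/k = 247 / 16.532 = 14.94 mm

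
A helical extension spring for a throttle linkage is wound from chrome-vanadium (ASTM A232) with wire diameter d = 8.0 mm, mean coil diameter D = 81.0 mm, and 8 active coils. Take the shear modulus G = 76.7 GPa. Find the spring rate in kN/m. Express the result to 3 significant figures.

9.24 kN/m

k = Gd⁴/(8D³N_a) = (76.7×10³ × 8.0⁴) / (8 × 81.0³ × 8)
  = 3.14163e+08 / 3.40122e+07 = 9.2368 N/mm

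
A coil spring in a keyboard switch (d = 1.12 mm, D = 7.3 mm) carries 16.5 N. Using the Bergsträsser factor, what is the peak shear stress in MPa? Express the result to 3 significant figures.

266 MPa

Spring index C = D/d = 7.3/1.12 = 6.5179
K_B = (4C+2)/(4C−3) = 28.071/23.071 = 1.2167
τ₀ = 8FD/(πd³) = 8·16.5·7.3/(π·1.12³) = 963.6/4.4137 = 218.32 MPa
τ_max = K·τ₀ = 1.2167 × 218.32 = 265.63 MPa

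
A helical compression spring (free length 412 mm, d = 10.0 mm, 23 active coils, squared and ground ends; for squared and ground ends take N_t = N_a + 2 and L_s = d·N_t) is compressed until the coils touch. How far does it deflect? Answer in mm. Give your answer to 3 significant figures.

162 mm

N_t = 25; L_s = 10.0·25 = 250 mm
δ_solid = L₀ − L_s = 412 − 250 = 162 mm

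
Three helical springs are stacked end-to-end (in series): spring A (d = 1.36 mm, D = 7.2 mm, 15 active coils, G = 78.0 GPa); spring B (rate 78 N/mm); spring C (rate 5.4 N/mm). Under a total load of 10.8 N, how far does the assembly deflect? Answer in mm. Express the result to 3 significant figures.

3.95 mm

k_A = Gd⁴/(8D³N_a) = (78.0×10³)(1.36⁴)/(8·7.2³·15) = 5.9576 N/mm
Series: 1/k_eq = 1/5.9576 + 1/78 + 1/5.4 = 0.36586; k_eq = 2.7333 N/mm
δ = F/k_eq = 10.8/2.7333 = 3.9513 mm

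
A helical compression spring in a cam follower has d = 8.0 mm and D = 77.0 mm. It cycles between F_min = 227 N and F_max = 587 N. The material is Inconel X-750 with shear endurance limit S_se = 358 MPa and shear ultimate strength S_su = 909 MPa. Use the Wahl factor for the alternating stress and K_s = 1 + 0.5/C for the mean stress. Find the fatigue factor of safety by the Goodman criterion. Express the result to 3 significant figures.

2.49

C = D/d = 77.0/8.0 = 9.6250; K_W = (4C−1)/(4C−4)+0.615/C = 1.1509; K_s = 1+0.5/C = 1.0519
F_a = (F_max−F_min)/2 = 180 N; F_m = (F_max+F_min)/2 = 407 N
τ_a = K_W·8F_aD/(πd³) = 1.1509 × 68.934 = 79.333 MPa
τ_m = K_s·8F_mD/(πd³) = 1.0519 × 155.87 = 163.96 MPa
Goodman: 1/n_f = τ_a/S_se + τ_m/S_su = 79.333/358 + 163.96/909 = 0.22160 + 0.18038 = 0.40198
n_f = 1/0.40198 = 2.488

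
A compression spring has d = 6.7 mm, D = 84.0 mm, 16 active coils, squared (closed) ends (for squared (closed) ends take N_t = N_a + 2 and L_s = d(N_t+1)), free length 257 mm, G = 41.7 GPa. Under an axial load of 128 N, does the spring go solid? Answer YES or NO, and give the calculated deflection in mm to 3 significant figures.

k = Gd⁴/(8D³N_a) = (41.7×10³)(6.7⁴)/(8·84.0³·16) = 1.1076 N/mm
N_t = 18; L_s = 6.7·19 = 127.3 mm; δ_solid = L₀ − L_s = 257 − 127.3 = 129.7 mm
δ = F/k = 128/1.1076 = 115.56 mm
δ < δ_solid → spring does not go solid

NO, δ = 116 mm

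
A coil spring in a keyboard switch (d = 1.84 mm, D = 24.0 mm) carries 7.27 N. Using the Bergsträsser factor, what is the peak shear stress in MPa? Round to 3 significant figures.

78.6 MPa

Spring index C = D/d = 24.0/1.84 = 13.0435
K_B = (4C+2)/(4C−3) = 54.174/49.174 = 1.1017
τ₀ = 8FD/(πd³) = 8·7.27·24.0/(π·1.84³) = 1395.84/19.571 = 71.323 MPa
τ_max = K·τ₀ = 1.1017 × 71.323 = 78.576 MPa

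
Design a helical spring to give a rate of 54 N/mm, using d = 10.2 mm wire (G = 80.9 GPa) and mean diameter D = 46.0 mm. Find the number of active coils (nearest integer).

N_a = Gd⁴/(8D³k) = (80.9×10³ × 10.2⁴)/(8 × 46.0³ × 54)
    = 8.75688e+08 / 4.20492e+07 = 20.83 → 21 coils

21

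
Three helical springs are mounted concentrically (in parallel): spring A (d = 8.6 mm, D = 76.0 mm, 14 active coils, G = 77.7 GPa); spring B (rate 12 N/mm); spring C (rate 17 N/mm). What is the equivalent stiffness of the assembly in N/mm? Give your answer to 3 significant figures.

37.6 N/mm

k_A = Gd⁴/(8D³N_a) = (77.7×10³)(8.6⁴)/(8·76.0³·14) = 8.6448 N/mm
Parallel: k_eq = 8.6448 + 12 + 17 = 37.645 N/mm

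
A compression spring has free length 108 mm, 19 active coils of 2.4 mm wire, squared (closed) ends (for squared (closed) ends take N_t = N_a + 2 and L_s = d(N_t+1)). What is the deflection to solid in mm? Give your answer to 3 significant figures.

N_t = 21; L_s = 2.4·22 = 52.8 mm
δ_solid = L₀ − L_s = 108 − 52.8 = 55.2 mm

55.2 mm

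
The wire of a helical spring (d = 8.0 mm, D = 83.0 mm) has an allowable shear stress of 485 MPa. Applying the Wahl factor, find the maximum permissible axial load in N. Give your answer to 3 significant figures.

1030 N

C = D/d = 83.0/8.0 = 10.3750
K_W = (4C−1)/(4C−4) + 0.615/C = 40.500/37.500 + 0.0593 = 1.1393
τ_max = K·8FD/(πd³) → F_max = τ_allow·πd³/(8DK)
F_max = 485·π·8.0³/(8·83.0·1.1393) = 7.8012e+05/756.48 = 1031.3 N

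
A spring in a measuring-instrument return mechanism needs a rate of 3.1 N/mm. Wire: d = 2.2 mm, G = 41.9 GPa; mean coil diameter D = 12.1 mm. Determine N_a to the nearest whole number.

22

N_a = Gd⁴/(8D³k) = (41.9×10³ × 2.2⁴)/(8 × 12.1³ × 3.1)
    = 981533 / 43934.7 = 22.34 → 22 coils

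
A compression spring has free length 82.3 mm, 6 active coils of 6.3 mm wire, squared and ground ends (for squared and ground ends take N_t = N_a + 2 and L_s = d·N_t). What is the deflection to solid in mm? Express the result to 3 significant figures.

31.9 mm

N_t = 8; L_s = 6.3·8 = 50.4 mm
δ_solid = L₀ − L_s = 82.3 − 50.4 = 31.9 mm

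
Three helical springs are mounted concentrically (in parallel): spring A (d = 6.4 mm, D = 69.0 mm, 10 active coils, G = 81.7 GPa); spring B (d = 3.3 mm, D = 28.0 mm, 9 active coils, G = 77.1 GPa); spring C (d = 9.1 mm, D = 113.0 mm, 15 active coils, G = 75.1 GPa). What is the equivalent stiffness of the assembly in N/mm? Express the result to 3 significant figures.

14.0 N/mm

k_A = Gd⁴/(8D³N_a) = (81.7×10³)(6.4⁴)/(8·69.0³·10) = 5.2156 N/mm
k_B = Gd⁴/(8D³N_a) = (77.1×10³)(3.3⁴)/(8·28.0³·9) = 5.785 N/mm
k_C = Gd⁴/(8D³N_a) = (75.1×10³)(9.1⁴)/(8·113.0³·15) = 2.9743 N/mm
Parallel: k_eq = 5.2156 + 5.785 + 2.9743 = 13.975 N/mm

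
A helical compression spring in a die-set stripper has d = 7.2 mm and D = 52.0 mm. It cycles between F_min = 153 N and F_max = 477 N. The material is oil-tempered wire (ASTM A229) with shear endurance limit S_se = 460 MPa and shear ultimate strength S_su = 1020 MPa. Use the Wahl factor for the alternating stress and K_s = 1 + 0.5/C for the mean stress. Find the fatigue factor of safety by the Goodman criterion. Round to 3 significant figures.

C = D/d = 52.0/7.2 = 7.2222; K_W = (4C−1)/(4C−4)+0.615/C = 1.2057; K_s = 1+0.5/C = 1.0692
F_a = (F_max−F_min)/2 = 162 N; F_m = (F_max+F_min)/2 = 315 N
τ_a = K_W·8F_aD/(πd³) = 1.2057 × 57.473 = 69.294 MPa
τ_m = K_s·8F_mD/(πd³) = 1.0692 × 111.75 = 119.49 MPa
Goodman: 1/n_f = τ_a/S_se + τ_m/S_su = 69.294/460 + 119.49/1020 = 0.15064 + 0.11715 = 0.26779
n_f = 1/0.26779 = 3.734

3.73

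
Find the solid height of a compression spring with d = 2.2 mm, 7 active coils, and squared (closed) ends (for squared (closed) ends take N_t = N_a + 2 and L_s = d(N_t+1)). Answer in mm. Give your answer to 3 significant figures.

squared (closed) ends: N_t = N_a + 2 = 7 + 2 = 9
L_s = d·(N_t+1) = 2.2 × 10 = 22 mm

22.0 mm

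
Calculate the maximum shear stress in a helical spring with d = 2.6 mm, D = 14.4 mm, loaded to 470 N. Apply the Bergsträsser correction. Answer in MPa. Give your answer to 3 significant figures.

1240 MPa

Spring index C = D/d = 14.4/2.6 = 5.5385
K_B = (4C+2)/(4C−3) = 24.154/19.154 = 1.2610
τ₀ = 8FD/(πd³) = 8·470·14.4/(π·2.6³) = 54144/55.217 = 980.57 MPa
τ_max = K·τ₀ = 1.2610 × 980.57 = 1236.5 MPa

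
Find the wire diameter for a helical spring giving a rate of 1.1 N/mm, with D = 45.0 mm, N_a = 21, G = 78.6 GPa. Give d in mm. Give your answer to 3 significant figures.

3.83 mm

d = (8D³N_a·k / G)^(1/4) = (8·45.0³·21·1.1 / (78.6×10³))^0.25
  = (214.25)^0.25 = 3.8259 mm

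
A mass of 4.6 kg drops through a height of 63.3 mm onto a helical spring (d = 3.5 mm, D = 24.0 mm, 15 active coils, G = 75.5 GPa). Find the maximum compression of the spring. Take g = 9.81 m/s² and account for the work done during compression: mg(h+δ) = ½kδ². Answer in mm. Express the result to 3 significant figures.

36.3 mm

k = Gd⁴/(8D³N_a) = (75.5×10³)(3.5⁴)/(8·24.0³·15) = 6.8297 N/mm
W = mg = 4.6 × 9.81 = 45.126 N
½kδ² − Wδ − Wh = 0 → δ = (W + √(W² + 2kWh))/k
δ = (45.126 + √(2036.4 + 39018))/6.8297 = (45.126 + 202.62)/6.8297 = 36.274 mm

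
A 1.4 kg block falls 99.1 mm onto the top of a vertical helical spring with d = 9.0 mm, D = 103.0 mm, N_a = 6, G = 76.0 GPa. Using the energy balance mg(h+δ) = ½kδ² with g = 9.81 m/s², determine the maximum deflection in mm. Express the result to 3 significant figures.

k = Gd⁴/(8D³N_a) = (76.0×10³)(9.0⁴)/(8·103.0³·6) = 9.5067 N/mm
W = mg = 1.4 × 9.81 = 13.734 N
½kδ² − Wδ − Wh = 0 → δ = (W + √(W² + 2kWh))/k
δ = (13.734 + √(188.62 + 25878))/9.5067 = (13.734 + 161.45)/9.5067 = 18.428 mm

18.4 mm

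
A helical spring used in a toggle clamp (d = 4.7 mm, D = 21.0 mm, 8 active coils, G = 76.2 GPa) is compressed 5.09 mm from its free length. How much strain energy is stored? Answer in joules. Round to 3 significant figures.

0.813 J

k = Gd⁴/(8D³N_a) = (76.2×10³)(4.7⁴)/(8·21.0³·8) = 62.735 N/mm
U = ½kδ² = 0.5 × 62.735 × 5.09² = 812.67 N·mm = 0.81267 J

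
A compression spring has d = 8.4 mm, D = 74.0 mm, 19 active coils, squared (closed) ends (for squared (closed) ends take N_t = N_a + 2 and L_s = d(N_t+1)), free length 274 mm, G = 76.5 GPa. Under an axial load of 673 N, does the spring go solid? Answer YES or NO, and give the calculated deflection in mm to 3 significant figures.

k = Gd⁴/(8D³N_a) = (76.5×10³)(8.4⁴)/(8·74.0³·19) = 6.1836 N/mm
N_t = 21; L_s = 8.4·22 = 184.8 mm; δ_solid = L₀ − L_s = 274 − 184.8 = 89.2 mm
δ = F/k = 673/6.1836 = 108.84 mm
δ ≥ δ_solid → spring goes solid

YES, δ = 109 mm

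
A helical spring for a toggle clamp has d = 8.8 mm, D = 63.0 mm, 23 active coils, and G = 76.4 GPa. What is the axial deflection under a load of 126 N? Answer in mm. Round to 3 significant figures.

12.7 mm

k = Gd⁴/(8D³N_a) = (76.4×10³)(8.8⁴)/(8·63.0³·23) = 9.9583 N/mm
δ = F/k = 126 / 9.9583 = 12.653 mm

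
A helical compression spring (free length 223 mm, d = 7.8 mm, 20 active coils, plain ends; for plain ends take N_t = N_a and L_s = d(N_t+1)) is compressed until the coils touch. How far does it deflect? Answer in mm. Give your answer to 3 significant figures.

N_t = 20; L_s = 7.8·21 = 163.8 mm
δ_solid = L₀ − L_s = 223 − 163.8 = 59.2 mm

59.2 mm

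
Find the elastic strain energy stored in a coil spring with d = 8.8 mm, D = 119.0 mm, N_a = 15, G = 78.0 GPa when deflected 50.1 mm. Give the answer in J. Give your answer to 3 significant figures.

2.90 J

k = Gd⁴/(8D³N_a) = (78.0×10³)(8.8⁴)/(8·119.0³·15) = 2.3131 N/mm
U = ½kδ² = 0.5 × 2.3131 × 50.1² = 2903 N·mm = 2.903 J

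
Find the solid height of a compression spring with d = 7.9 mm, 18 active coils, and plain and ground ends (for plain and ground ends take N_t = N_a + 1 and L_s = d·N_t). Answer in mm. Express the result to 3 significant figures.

150 mm

plain and ground ends: N_t = N_a + 1 = 18 + 1 = 19
L_s = d·N_t = 7.9 × 19 = 150.1 mm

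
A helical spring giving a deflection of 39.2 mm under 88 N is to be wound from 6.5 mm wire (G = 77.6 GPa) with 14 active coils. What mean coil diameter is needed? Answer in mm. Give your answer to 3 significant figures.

Required rate k = F/δ = 88/39.2 = 2.2449 N/mm
D = (Gd⁴/(8N_a·k))^(1/3) = (77.6×10³·6.5⁴/(8·14·2.2449))^(1/3)
  = (550935)^(1/3) = 81.9785 mm

82.0 mm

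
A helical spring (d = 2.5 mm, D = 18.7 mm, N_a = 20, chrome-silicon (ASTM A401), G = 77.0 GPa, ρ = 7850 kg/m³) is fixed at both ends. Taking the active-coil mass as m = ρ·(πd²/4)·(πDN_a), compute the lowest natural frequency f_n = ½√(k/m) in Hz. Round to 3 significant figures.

k = Gd⁴/(8D³N_a) = (77.0×10³)(2.5⁴)/(8·18.7³·20) = 2.8748 N/mm = 2874.8 N/m
Wire length L = πDN_a = π·18.7·20 = 1175 mm
m = ρ·(πd²/4)·L = 7850 × 4.9087×10⁻⁶ m² × 1.175 m = 0.045275 kg
f_n = ½√(k/m) = 0.5·√(2874.8/0.045275) = 0.5·√(63496) = 125.99 Hz

126 Hz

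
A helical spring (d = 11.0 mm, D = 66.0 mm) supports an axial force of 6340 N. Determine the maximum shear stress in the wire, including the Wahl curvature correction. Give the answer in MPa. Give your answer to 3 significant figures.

1000 MPa

Spring index C = D/d = 66.0/11.0 = 6.0000
K_W = (4C−1)/(4C−4) + 0.615/C = 23.000/20.000 + 0.1025 = 1.2525
τ₀ = 8FD/(πd³) = 8·6340·66.0/(π·11.0³) = 3.34752e+06/4181.5 = 800.56 MPa
τ_max = K·τ₀ = 1.2525 × 800.56 = 1002.7 MPa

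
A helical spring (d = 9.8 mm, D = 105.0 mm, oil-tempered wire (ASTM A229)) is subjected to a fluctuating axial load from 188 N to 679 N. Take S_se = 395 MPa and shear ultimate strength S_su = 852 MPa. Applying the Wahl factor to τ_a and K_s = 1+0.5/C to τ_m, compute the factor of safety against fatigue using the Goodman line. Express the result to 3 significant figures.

C = D/d = 105.0/9.8 = 10.7143; K_W = (4C−1)/(4C−4)+0.615/C = 1.1346; K_s = 1+0.5/C = 1.0467
F_a = (F_max−F_min)/2 = 245.5 N; F_m = (F_max+F_min)/2 = 433.5 N
τ_a = K_W·8F_aD/(πd³) = 1.1346 × 69.743 = 79.131 MPa
τ_m = K_s·8F_mD/(πd³) = 1.0467 × 123.15 = 128.9 MPa
Goodman: 1/n_f = τ_a/S_se + τ_m/S_su = 79.131/395 + 128.9/852 = 0.20033 + 0.15129 = 0.35162
n_f = 1/0.35162 = 2.844

2.84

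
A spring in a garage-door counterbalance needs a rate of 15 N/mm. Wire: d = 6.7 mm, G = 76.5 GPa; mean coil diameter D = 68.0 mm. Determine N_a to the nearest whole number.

4

N_a = Gd⁴/(8D³k) = (76.5×10³ × 6.7⁴)/(8 × 68.0³ × 15)
    = 1.54156e+08 / 3.77318e+07 = 4.086 → 4 coils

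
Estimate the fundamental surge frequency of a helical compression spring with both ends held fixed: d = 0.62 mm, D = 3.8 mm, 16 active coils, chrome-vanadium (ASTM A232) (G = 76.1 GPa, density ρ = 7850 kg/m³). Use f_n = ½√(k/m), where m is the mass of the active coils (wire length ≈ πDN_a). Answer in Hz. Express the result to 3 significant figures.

940 Hz

k = Gd⁴/(8D³N_a) = (76.1×10³)(0.62⁴)/(8·3.8³·16) = 1.601 N/mm = 1601 N/m
Wire length L = πDN_a = π·3.8·16 = 191.01 mm
m = ρ·(πd²/4)·L = 7850 × 0.30191×10⁻⁶ m² × 0.19101 m = 0.00045269 kg
f_n = ½√(k/m) = 0.5·√(1601/0.00045269) = 0.5·√(3.5367e+06) = 940.3 Hz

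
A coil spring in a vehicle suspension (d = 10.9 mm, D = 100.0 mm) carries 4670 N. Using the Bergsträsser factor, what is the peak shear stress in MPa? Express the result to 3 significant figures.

Spring index C = D/d = 100.0/10.9 = 9.1743
K_B = (4C+2)/(4C−3) = 38.697/33.697 = 1.1484
τ₀ = 8FD/(πd³) = 8·4670·100.0/(π·10.9³) = 3.736e+06/4068.5 = 918.29 MPa
τ_max = K·τ₀ = 1.1484 × 918.29 = 1054.5 MPa

1050 MPa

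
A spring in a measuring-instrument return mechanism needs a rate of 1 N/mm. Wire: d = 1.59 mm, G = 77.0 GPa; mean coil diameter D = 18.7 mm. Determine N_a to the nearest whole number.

N_a = Gd⁴/(8D³k) = (77.0×10³ × 1.59⁴)/(8 × 18.7³ × 1)
    = 492129 / 52313.6 = 9.407 → 9 coils

9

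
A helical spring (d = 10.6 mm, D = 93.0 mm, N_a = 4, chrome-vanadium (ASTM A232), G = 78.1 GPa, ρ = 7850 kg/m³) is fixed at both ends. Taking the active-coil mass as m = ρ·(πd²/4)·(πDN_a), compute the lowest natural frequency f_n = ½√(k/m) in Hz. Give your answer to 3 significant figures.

109 Hz

k = Gd⁴/(8D³N_a) = (78.1×10³)(10.6⁴)/(8·93.0³·4) = 38.307 N/mm = 38307 N/m
Wire length L = πDN_a = π·93.0·4 = 1168.7 mm
m = ρ·(πd²/4)·L = 7850 × 88.247×10⁻⁶ m² × 1.1687 m = 0.80959 kg
f_n = ½√(k/m) = 0.5·√(38307/0.80959) = 0.5·√(47316) = 108.76 Hz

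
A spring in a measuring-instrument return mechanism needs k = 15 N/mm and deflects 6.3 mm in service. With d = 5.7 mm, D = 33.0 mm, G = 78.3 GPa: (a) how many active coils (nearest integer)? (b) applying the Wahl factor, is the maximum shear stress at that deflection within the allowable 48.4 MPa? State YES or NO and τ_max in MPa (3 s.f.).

(a) 19 coils; (b) NO, τ_max = 54.6 MPa

N_a = Gd⁴/(8D³k) = (78.3×10³)(5.7⁴)/(8·33.0³·15) = 19.17 → N_a = 19
Actual rate k = Gd⁴/(8D³·19) = 15.131 N/mm
Working load F = kδ = 15.131·6.3 = 95.327 N
C = 33.0/5.7 = 5.7895; K_W = (4C−1)/(4C−4)+0.615/C = 1.2628
τ_max = K_W·8FD/(πd³) = 1.2628·43.256 = 54.625 MPa
τ_max > 48.4 MPa → exceeds allowable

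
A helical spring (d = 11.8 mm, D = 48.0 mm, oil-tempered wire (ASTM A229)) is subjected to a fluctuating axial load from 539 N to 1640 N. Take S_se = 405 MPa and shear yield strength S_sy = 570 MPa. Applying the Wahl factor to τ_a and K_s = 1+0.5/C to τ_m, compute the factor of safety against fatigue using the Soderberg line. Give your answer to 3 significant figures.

C = D/d = 48.0/11.8 = 4.0678; K_W = (4C−1)/(4C−4)+0.615/C = 1.3957; K_s = 1+0.5/C = 1.1229
F_a = (F_max−F_min)/2 = 550.5 N; F_m = (F_max+F_min)/2 = 1089.5 N
τ_a = K_W·8F_aD/(πd³) = 1.3957 × 40.954 = 57.157 MPa
τ_m = K_s·8F_mD/(πd³) = 1.1229 × 81.052 = 91.014 MPa
Soderberg: 1/n_f = τ_a/S_se + τ_m/S_sy = 57.157/405 + 91.014/570 = 0.14113 + 0.15967 = 0.3008
n_f = 1/0.3008 = 3.324

3.32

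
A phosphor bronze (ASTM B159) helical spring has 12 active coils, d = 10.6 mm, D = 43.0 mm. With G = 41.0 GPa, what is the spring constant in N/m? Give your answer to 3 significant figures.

67800 N/m

k = Gd⁴/(8D³N_a) = (41.0×10³ × 10.6⁴) / (8 × 43.0³ × 12)
  = 5.17616e+08 / 7.63267e+06 = 67.816 N/mm = 67816 N/m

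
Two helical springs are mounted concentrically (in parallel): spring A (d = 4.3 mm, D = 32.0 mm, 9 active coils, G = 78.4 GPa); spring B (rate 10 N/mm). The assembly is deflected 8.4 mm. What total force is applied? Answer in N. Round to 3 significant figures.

k_A = Gd⁴/(8D³N_a) = (78.4×10³)(4.3⁴)/(8·32.0³·9) = 11.361 N/mm
Parallel: k_eq = 11.361 + 10 = 21.361 N/mm
F = k_eq·δ = 21.361·8.4 = 179.43 N

179 N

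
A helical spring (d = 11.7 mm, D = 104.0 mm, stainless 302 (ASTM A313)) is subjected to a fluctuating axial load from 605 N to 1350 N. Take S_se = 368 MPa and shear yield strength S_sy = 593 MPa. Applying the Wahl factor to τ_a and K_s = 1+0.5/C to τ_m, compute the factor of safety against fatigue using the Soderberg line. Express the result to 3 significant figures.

C = D/d = 104.0/11.7 = 8.8889; K_W = (4C−1)/(4C−4)+0.615/C = 1.1643; K_s = 1+0.5/C = 1.0562
F_a = (F_max−F_min)/2 = 372.5 N; F_m = (F_max+F_min)/2 = 977.5 N
τ_a = K_W·8F_aD/(πd³) = 1.1643 × 61.595 = 71.712 MPa
τ_m = K_s·8F_mD/(πd³) = 1.0562 × 161.63 = 170.73 MPa
Soderberg: 1/n_f = τ_a/S_se + τ_m/S_sy = 71.712/368 + 170.73/593 = 0.19487 + 0.28790 = 0.48277
n_f = 1/0.48277 = 2.071

2.07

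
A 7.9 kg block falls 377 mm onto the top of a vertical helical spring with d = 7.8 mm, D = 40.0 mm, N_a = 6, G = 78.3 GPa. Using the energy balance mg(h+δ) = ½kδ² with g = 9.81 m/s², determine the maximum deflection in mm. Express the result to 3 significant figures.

25.7 mm

k = Gd⁴/(8D³N_a) = (78.3×10³)(7.8⁴)/(8·40.0³·6) = 94.345 N/mm
W = mg = 7.9 × 9.81 = 77.499 N
½kδ² − Wδ − Wh = 0 → δ = (W + √(W² + 2kWh))/k
δ = (77.499 + √(6006.1 + 5.51298e+06))/94.345 = (77.499 + 2349.3)/94.345 = 25.722 mm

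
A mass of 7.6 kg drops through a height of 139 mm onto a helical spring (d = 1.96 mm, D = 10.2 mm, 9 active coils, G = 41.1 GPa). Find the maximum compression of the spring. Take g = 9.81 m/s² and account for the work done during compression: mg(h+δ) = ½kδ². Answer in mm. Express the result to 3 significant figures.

61.3 mm

k = Gd⁴/(8D³N_a) = (41.1×10³)(1.96⁴)/(8·10.2³·9) = 7.9384 N/mm
W = mg = 7.6 × 9.81 = 74.556 N
½kδ² − Wδ − Wh = 0 → δ = (W + √(W² + 2kWh))/k
δ = (74.556 + √(5558.6 + 164536))/7.9384 = (74.556 + 412.43)/7.9384 = 61.345 mm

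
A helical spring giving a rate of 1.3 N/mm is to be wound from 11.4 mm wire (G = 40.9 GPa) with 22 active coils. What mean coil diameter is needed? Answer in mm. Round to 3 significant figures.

145 mm

D = (Gd⁴/(8N_a·k))^(1/3) = (40.9×10³·11.4⁴/(8·22·1.3))^(1/3)
  = (3.01916e+06)^(1/3) = 144.5314 mm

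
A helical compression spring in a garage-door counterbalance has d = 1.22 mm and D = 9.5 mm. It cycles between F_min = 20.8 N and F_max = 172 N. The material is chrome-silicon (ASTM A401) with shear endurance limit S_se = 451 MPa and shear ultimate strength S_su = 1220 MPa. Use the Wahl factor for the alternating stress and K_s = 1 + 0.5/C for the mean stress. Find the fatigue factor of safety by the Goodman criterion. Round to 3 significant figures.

C = D/d = 9.5/1.22 = 7.7869; K_W = (4C−1)/(4C−4)+0.615/C = 1.1895; K_s = 1+0.5/C = 1.0642
F_a = (F_max−F_min)/2 = 75.6 N; F_m = (F_max+F_min)/2 = 96.4 N
τ_a = K_W·8F_aD/(πd³) = 1.1895 × 1007.2 = 1198 MPa
τ_m = K_s·8F_mD/(πd³) = 1.0642 × 1284.3 = 1366.7 MPa
Goodman: 1/n_f = τ_a/S_se + τ_m/S_su = 1198/451 + 1366.7/1220 = 2.65637 + 1.12029 = 3.7767
n_f = 1/3.7767 = 0.2648

0.265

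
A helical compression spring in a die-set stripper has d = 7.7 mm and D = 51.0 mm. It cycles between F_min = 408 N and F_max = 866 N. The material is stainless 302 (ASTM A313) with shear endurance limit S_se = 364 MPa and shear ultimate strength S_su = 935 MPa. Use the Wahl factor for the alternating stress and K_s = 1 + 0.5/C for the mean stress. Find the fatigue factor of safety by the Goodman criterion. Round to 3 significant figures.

2.34

C = D/d = 51.0/7.7 = 6.6234; K_W = (4C−1)/(4C−4)+0.615/C = 1.2262; K_s = 1+0.5/C = 1.0755
F_a = (F_max−F_min)/2 = 229 N; F_m = (F_max+F_min)/2 = 637 N
τ_a = K_W·8F_aD/(πd³) = 1.2262 × 65.144 = 79.881 MPa
τ_m = K_s·8F_mD/(πd³) = 1.0755 × 181.21 = 194.89 MPa
Goodman: 1/n_f = τ_a/S_se + τ_m/S_su = 79.881/364 + 194.89/935 = 0.21945 + 0.20844 = 0.42789
n_f = 1/0.42789 = 2.337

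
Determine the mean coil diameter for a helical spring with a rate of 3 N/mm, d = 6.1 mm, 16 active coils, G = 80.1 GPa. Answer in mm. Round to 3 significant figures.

D = (Gd⁴/(8N_a·k))^(1/3) = (80.1×10³·6.1⁴/(8·16·3))^(1/3)
  = (288816)^(1/3) = 66.1008 mm

66.1 mm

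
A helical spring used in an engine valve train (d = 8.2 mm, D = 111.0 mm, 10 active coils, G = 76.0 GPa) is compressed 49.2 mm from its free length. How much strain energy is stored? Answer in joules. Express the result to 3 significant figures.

k = Gd⁴/(8D³N_a) = (76.0×10³)(8.2⁴)/(8·111.0³·10) = 3.1406 N/mm
U = ½kδ² = 0.5 × 3.1406 × 49.2² = 3801.1 N·mm = 3.8011 J

3.80 J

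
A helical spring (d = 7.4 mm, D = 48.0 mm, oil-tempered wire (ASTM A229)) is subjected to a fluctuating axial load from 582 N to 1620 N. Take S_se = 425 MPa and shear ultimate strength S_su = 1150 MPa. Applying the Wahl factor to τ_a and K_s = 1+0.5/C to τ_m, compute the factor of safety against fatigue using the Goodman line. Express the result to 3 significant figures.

C = D/d = 48.0/7.4 = 6.4865; K_W = (4C−1)/(4C−4)+0.615/C = 1.2315; K_s = 1+0.5/C = 1.0771
F_a = (F_max−F_min)/2 = 519 N; F_m = (F_max+F_min)/2 = 1101 N
τ_a = K_W·8F_aD/(πd³) = 1.2315 × 156.55 = 192.79 MPa
τ_m = K_s·8F_mD/(πd³) = 1.0771 × 332.1 = 357.7 MPa
Goodman: 1/n_f = τ_a/S_se + τ_m/S_su = 192.79/425 + 357.7/1150 = 0.45363 + 0.31105 = 0.76468
n_f = 1/0.76468 = 1.308

1.31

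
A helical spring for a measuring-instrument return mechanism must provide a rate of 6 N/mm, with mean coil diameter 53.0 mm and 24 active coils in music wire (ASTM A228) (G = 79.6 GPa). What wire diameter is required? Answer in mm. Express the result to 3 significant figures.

d = (8D³N_a·k / G)^(1/4) = (8·53.0³·24·6 / (79.6×10³))^0.25
  = (2154.6)^0.25 = 6.8131 mm

6.81 mm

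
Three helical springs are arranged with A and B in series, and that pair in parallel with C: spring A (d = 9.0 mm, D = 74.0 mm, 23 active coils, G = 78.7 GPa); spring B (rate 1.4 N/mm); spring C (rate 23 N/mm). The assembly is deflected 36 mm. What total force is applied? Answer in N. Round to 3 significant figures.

870 N

k_A = Gd⁴/(8D³N_a) = (78.7×10³)(9.0⁴)/(8·74.0³·23) = 6.9252 N/mm
Springs A,B series: k_AB = 1/(1/6.9252+1/1.4) = 1.1646 N/mm; parallel with C: k_eq = 1.1646+23 = 24.165 N/mm
F = k_eq·δ = 24.165·36 = 869.92 N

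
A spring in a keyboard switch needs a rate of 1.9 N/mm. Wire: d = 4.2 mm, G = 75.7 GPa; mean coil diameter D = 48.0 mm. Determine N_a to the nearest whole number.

N_a = Gd⁴/(8D³k) = (75.7×10³ × 4.2⁴)/(8 × 48.0³ × 1.9)
    = 2.35555e+07 / 1.681e+06 = 14.01 → 14 coils

14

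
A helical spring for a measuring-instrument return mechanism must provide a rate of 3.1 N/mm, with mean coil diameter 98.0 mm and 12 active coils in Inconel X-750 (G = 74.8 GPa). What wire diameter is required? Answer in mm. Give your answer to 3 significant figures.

d = (8D³N_a·k / G)^(1/4) = (8·98.0³·12·3.1 / (74.8×10³))^0.25
  = (3744.6)^0.25 = 7.8226 mm

7.82 mm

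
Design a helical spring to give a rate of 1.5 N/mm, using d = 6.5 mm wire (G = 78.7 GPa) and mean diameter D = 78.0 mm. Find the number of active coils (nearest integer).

25

N_a = Gd⁴/(8D³k) = (78.7×10³ × 6.5⁴)/(8 × 78.0³ × 1.5)
    = 1.40484e+08 / 5.69462e+06 = 24.67 → 25 coils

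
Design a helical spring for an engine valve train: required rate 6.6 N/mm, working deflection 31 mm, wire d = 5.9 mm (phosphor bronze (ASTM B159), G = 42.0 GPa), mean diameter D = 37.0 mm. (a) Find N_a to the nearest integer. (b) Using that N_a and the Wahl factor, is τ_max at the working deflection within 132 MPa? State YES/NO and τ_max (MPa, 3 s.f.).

(a) 19 coils; (b) YES, τ_max = 117 MPa

N_a = Gd⁴/(8D³k) = (42.0×10³)(5.9⁴)/(8·37.0³·6.6) = 19.03 → N_a = 19
Actual rate k = Gd⁴/(8D³·19) = 6.6101 N/mm
Working load F = kδ = 6.6101·31 = 204.91 N
C = 37.0/5.9 = 6.2712; K_W = (4C−1)/(4C−4)+0.615/C = 1.2404
τ_max = K_W·8FD/(πd³) = 1.2404·94.006 = 116.6 MPa
τ_max ≤ 132 MPa → acceptable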